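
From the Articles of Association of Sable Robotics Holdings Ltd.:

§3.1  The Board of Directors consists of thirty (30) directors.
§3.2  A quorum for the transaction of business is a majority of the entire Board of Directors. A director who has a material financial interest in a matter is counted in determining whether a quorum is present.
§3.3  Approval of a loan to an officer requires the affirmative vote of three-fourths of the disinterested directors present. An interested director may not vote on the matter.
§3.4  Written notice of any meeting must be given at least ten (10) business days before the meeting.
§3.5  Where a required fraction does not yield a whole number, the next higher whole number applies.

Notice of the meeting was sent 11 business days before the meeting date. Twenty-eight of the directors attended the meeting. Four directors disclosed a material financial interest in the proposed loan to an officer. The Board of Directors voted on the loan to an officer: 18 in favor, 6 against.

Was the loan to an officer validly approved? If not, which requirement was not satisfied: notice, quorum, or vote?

Valid — all requirements satisfied.

Notice: 11 business days given; 10 required (11 ≥ 10). Satisfied.
Quorum: 28 present (interested directors count toward quorum); quorum is 16. Satisfied.
Vote: the loan to an officer requires three-fourths of the disinterested directors present (28 − 4 = 24). 3/4 of 24 = 18, so 18 affirmative votes are needed; 18 voted in favor. Satisfied.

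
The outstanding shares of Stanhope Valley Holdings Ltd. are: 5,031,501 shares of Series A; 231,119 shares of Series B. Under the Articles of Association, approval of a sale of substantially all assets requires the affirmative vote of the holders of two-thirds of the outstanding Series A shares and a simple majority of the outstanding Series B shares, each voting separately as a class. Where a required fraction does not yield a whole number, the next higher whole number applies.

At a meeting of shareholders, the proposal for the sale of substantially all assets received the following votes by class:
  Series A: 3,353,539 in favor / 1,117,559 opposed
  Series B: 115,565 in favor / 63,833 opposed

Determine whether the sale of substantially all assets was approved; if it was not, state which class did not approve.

Not approved — the Series A shares did not give the required vote.

Series A: 2/3 of 5031501 = 3354334; 3,354,334 required, 3,353,539 in favor — not approved.
Series B: a majority of 231119 is 115560; 115,560 required, 115,565 in favor — approved.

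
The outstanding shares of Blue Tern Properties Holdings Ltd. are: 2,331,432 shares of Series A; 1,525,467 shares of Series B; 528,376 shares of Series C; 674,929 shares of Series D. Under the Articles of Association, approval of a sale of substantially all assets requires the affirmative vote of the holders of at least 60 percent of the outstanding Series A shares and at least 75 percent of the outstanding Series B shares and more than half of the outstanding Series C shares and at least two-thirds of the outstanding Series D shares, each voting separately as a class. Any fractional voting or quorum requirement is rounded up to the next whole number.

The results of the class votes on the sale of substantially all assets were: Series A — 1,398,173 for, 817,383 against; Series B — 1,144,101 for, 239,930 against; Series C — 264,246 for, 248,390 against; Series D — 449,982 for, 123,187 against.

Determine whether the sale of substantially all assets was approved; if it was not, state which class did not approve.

Not approved — the Series A shares did not give the required vote.

Series A: 3/5 of 2331432 = 1398859.20, rounded up to 1398860; 1,398,860 required, 1,398,173 in favor — not approved.
Series B: 3/4 of 1525467 = 1144100.25, rounded up to 1144101; 1,144,101 required, 1,144,101 in favor — approved.
Series C: a majority of 528376 is 264189; 264,189 required, 264,246 in favor — approved.
Series D: 2/3 of 674929 = 449952.67, rounded up to 449953; 449,953 required, 449,982 in favor — approved.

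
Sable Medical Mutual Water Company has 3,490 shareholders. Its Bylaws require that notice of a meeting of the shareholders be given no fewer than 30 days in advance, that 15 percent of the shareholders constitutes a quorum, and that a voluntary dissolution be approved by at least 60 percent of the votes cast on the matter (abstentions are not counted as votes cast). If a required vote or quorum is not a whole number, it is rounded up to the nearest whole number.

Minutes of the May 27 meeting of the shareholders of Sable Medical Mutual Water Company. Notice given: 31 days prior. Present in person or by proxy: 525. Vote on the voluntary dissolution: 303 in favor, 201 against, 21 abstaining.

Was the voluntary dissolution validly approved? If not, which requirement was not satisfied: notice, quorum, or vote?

Valid — all requirements satisfied.

Notice: 31 days given; 30 required. Satisfied.
Quorum: 15% of 3,490 = 523.50, rounded up to 524; 525 present. Satisfied.
Vote: requires three-fifths of the votes cast (525 − 21 abstaining = 504); 3/5 of 504 = 302.40, rounded up to 303, so 303 needed; 303 in favor. Satisfied.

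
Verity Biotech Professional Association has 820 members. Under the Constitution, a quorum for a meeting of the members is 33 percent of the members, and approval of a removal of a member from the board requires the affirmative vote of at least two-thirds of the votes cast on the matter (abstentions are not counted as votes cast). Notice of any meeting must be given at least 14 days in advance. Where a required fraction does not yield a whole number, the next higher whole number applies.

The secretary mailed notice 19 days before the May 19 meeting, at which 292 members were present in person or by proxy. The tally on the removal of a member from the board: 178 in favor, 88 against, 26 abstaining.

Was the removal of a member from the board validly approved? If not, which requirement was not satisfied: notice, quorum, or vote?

Notice: 19 days given; 14 required. Satisfied.
Quorum: 33% of 820 = 270.60, rounded up to 271; 292 present. Satisfied.
Vote: requires two-thirds of the votes cast (292 − 26 abstaining = 266); 2/3 of 266 = 177.33, rounded up to 178, so 178 needed; 178 in favor. Satisfied.

Valid — all requirements satisfied.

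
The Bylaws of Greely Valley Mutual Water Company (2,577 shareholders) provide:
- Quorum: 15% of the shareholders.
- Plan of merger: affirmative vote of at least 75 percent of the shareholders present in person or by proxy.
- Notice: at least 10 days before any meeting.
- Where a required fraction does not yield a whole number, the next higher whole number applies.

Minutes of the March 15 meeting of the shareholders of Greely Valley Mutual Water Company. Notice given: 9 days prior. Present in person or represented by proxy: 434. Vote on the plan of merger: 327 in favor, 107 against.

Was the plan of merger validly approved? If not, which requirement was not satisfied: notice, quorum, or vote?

Notice: 9 days given; 10 required. Not satisfied.
Quorum: 15% of 2,577 = 386.55, rounded up to 387; 434 present. Satisfied.
Vote: requires three-fourths of those present (434); 3/4 of 434 = 325.50, rounded up to 326, so 326 needed; 327 in favor. Satisfied.

Invalid — notice requirement not satisfied.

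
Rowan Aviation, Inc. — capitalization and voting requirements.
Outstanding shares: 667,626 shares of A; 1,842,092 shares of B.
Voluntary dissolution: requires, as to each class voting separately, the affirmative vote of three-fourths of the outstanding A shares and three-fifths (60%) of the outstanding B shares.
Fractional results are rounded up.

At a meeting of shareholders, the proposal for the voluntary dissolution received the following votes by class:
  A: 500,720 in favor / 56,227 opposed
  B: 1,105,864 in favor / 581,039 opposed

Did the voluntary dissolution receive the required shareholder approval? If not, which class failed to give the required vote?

A: 3/4 of 667626 = 500719.50, rounded up to 500720; 500,720 required, 500,720 in favor — approved.
B: 3/5 of 1842092 = 1105255.20, rounded up to 1105256; 1,105,256 required, 1,105,864 in favor — approved.

Approved — every class gave the required vote.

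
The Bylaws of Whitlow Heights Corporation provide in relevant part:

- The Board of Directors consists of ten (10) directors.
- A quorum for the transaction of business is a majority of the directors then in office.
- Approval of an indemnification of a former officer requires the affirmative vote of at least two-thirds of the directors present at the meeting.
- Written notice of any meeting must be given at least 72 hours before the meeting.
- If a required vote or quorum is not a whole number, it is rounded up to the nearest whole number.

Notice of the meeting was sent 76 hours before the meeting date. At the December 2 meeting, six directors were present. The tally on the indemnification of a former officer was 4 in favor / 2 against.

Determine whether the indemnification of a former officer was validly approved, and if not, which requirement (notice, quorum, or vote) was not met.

Notice: 76 hours given; 72 required (76 ≥ 72). Satisfied.
Quorum: 6 present; quorum is 6. Satisfied.
Vote: the indemnification of a former officer requires two-thirds of the directors present (6). 2/3 of 6 = 4, so 4 affirmative votes are needed; 4 voted in favor. Satisfied.

Valid — all requirements satisfied.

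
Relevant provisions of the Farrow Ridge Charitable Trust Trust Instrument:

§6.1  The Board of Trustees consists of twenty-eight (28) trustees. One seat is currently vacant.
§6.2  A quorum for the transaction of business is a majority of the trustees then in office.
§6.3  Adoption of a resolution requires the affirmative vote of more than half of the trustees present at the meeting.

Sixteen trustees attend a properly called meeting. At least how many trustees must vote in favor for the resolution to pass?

The resolution requires a majority of the trustees present (16).
A majority of 16 is 9.

9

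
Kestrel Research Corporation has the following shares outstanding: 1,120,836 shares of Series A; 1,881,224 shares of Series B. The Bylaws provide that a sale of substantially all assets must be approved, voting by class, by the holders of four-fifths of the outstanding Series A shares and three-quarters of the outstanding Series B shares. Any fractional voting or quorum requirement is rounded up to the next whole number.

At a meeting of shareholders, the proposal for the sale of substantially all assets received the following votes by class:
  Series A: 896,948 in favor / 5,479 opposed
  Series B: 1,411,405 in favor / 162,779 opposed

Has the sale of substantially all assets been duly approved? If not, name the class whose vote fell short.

Approved — every class gave the required vote.

Series A: 4/5 of 1120836 = 896668.80, rounded up to 896669; 896,669 required, 896,948 in favor — approved.
Series B: 3/4 of 1881224 = 1410918; 1,410,918 required, 1,411,405 in favor — approved.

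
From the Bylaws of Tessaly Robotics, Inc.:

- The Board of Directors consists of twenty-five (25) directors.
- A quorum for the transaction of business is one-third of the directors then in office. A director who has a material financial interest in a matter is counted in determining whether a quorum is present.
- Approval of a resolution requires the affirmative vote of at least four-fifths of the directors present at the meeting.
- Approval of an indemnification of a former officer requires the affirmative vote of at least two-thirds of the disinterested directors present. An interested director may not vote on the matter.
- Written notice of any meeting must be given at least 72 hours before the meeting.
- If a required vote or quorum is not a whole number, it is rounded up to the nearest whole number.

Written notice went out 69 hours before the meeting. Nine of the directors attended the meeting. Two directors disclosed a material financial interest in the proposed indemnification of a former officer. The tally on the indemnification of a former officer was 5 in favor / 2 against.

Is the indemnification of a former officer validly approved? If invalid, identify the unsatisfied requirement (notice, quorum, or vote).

Notice: 69 hours given; 72 required (69 < 72). Not satisfied.
Quorum: 9 present (interested directors count toward quorum); quorum is 9. Satisfied.
Vote: the indemnification of a former officer requires two-thirds of the disinterested directors present (9 − 2 = 7). 2/3 of 7 = 4.67, rounded up to 5, so 5 affirmative votes are needed; 5 voted in favor. Satisfied.

Invalid — notice requirement not satisfied.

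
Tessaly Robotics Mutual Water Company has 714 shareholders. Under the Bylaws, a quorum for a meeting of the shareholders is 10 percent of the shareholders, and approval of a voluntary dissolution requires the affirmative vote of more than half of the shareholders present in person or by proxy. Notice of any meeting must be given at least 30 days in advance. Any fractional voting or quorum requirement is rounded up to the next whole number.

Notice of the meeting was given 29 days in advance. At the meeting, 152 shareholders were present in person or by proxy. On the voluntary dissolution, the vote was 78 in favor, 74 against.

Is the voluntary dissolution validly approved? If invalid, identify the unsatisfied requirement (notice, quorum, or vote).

Notice: 29 days given; 30 required. Not satisfied.
Quorum: 10% of 714 = 71.40, rounded up to 72; 152 present. Satisfied.
Vote: requires a majority of those present (152); a majority of 152 is 77, so 77 needed; 78 in favor. Satisfied.

Invalid — notice requirement not satisfied.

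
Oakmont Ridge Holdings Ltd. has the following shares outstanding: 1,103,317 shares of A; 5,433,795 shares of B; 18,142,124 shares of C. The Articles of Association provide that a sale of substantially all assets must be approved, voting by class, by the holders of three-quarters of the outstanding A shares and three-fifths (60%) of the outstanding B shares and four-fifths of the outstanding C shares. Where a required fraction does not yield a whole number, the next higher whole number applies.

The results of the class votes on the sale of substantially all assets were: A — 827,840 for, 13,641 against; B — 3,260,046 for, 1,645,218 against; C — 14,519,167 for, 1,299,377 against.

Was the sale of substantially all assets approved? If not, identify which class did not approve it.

Not approved — the B shares did not give the required vote.

A: 3/4 of 1103317 = 827487.75, rounded up to 827488; 827,488 required, 827,840 in favor — approved.
B: 3/5 of 5433795 = 3260277; 3,260,277 required, 3,260,046 in favor — not approved.
C: 4/5 of 18142124 = 14513699.20, rounded up to 14513700; 14,513,700 required, 14,519,167 in favor — approved.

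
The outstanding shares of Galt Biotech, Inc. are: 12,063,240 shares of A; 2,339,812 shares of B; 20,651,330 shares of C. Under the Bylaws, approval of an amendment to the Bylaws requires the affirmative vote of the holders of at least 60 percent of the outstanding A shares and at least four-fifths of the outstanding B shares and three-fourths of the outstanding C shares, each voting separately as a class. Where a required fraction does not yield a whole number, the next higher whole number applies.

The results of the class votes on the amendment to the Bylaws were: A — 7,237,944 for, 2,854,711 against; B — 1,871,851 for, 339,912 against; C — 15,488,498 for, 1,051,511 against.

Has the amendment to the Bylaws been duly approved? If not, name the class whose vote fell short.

A: 3/5 of 12063240 = 7237944; 7,237,944 required, 7,237,944 in favor — approved.
B: 4/5 of 2339812 = 1871849.60, rounded up to 1871850; 1,871,850 required, 1,871,851 in favor — approved.
C: 3/4 of 20651330 = 15488497.50, rounded up to 15488498; 15,488,498 required, 15,488,498 in favor — approved.

Approved — every class gave the required vote.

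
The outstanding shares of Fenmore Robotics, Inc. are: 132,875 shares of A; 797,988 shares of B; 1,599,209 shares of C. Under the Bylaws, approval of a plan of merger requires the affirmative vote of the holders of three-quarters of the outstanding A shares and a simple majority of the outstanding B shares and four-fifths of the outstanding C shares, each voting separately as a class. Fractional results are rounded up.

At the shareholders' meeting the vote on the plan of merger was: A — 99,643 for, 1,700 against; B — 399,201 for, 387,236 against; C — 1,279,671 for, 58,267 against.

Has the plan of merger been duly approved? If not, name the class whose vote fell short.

A: 3/4 of 132875 = 99656.25, rounded up to 99657; 99,657 required, 99,643 in favor — not approved.
B: a majority of 797988 is 398995; 398,995 required, 399,201 in favor — approved.
C: 4/5 of 1599209 = 1279367.20, rounded up to 1279368; 1,279,368 required, 1,279,671 in favor — approved.

Not approved — the A shares did not give the required vote.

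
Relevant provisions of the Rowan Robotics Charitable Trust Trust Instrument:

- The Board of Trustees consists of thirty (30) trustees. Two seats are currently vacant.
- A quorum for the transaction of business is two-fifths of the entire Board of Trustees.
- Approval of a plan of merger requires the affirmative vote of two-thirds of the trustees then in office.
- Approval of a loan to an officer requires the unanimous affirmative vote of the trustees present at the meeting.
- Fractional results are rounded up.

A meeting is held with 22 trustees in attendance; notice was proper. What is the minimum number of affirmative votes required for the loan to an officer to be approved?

The loan to an officer requires the unanimous vote of the trustees present (22).
Unanimous means all 22.

22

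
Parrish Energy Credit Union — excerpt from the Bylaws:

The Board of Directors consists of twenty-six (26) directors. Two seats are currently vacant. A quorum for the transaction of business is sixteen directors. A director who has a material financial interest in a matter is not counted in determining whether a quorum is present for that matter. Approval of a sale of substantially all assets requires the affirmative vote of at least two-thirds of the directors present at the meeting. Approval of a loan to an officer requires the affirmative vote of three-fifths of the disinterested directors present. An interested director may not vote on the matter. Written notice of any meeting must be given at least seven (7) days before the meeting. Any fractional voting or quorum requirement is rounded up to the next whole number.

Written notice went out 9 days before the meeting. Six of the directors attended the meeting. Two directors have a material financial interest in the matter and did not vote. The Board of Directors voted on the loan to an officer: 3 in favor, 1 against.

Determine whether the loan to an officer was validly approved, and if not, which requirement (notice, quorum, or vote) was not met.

Notice: 9 days given; 7 required (9 ≥ 7). Satisfied.
Quorum: 6 present, but the 2 interested directors do not count, leaving 4. Quorum is 16. Not satisfied.
Vote: the loan to an officer requires three-fifths of the disinterested directors present (6 − 2 = 4). 3/5 of 4 = 2.40, rounded up to 3, so 3 affirmative votes are needed; 3 voted in favor. Satisfied. (Moot — without a quorum no business can be validly transacted.)

Invalid — quorum requirement not satisfied.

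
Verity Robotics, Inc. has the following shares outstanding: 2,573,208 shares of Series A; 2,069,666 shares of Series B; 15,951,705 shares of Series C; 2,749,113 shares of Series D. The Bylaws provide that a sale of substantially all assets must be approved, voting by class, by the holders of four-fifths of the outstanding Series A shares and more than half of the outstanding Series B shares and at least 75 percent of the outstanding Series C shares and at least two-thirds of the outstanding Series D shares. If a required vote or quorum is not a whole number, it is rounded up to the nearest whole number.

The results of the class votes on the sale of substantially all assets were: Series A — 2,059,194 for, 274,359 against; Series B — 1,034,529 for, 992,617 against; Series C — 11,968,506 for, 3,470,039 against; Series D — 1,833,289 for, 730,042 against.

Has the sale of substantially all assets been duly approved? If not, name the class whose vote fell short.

Not approved — the Series B shares did not give the required vote.

Series A: 4/5 of 2573208 = 2058566.40, rounded up to 2058567; 2,058,567 required, 2,059,194 in favor — approved.
Series B: a majority of 2069666 is 1034834; 1,034,834 required, 1,034,529 in favor — not approved.
Series C: 3/4 of 15951705 = 11963778.75, rounded up to 11963779; 11,963,779 required, 11,968,506 in favor — approved.
Series D: 2/3 of 2749113 = 1832742; 1,832,742 required, 1,833,289 in favor — approved.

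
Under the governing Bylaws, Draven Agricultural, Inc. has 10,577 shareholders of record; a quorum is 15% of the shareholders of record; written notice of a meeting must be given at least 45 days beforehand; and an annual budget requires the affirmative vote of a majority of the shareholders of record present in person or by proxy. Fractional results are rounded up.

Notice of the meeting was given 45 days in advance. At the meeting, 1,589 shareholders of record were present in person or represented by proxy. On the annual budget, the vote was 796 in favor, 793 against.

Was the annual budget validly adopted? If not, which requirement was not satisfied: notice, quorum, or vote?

Notice: 45 days given; 45 required. Satisfied.
Quorum: 15% of 10,577 = 1,586.55, rounded up to 1,587; 1,589 present. Satisfied.
Vote: requires a majority of those present (1,589); a majority of 1589 is 795, so 795 needed; 796 in favor. Satisfied.

Valid — all requirements satisfied.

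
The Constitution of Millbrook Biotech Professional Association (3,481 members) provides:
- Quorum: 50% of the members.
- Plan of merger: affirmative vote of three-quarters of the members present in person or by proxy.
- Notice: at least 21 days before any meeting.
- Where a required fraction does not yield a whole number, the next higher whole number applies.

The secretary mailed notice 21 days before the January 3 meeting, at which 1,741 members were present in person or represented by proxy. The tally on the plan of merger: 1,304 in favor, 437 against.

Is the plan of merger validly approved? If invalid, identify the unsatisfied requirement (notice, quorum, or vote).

Invalid — vote requirement not satisfied.

Notice: 21 days given; 21 required. Satisfied.
Quorum: 50% of 3,481 = 1,740.50, rounded up to 1,741; 1,741 present. Satisfied.
Vote: requires three-fourths of those present (1,741); 3/4 of 1741 = 1305.75, rounded up to 1306, so 1,306 needed; 1,304 in favor. Not satisfied.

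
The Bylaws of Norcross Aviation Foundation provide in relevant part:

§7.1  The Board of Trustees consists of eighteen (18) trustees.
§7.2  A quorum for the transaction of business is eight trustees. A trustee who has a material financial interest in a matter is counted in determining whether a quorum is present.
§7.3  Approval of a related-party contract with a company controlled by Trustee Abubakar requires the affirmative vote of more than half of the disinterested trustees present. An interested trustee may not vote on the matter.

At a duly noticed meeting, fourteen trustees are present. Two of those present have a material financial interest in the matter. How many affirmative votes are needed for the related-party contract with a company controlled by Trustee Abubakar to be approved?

7

The related-party contract with a company controlled by Trustee Abubakar requires a majority of the disinterested trustees present (14 − 2 = 12).
A majority of 12 is 7.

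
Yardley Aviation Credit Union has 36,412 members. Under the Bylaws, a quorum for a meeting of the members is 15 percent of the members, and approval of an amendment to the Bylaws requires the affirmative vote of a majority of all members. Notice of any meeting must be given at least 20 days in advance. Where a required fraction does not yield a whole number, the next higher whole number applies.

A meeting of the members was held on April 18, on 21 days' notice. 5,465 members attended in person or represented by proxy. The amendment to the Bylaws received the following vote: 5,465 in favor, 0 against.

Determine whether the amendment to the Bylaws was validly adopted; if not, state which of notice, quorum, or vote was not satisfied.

Invalid — vote requirement not satisfied.

Notice: 21 days given; 20 required. Satisfied.
Quorum: 15% of 36,412 = 5,461.80, rounded up to 5,462; 5,465 present. Satisfied.
Vote: requires a majority of all members (36,412); a majority of 36412 is 18207, so 18,207 needed; 5,465 in favor. Not satisfied.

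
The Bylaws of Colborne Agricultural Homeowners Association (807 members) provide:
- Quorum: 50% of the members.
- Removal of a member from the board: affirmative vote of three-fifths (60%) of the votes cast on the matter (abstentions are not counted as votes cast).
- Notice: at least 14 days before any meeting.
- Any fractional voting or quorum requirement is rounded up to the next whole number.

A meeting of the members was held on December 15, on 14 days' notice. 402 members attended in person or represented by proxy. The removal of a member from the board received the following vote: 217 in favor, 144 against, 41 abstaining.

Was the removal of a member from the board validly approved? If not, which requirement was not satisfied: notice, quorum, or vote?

Invalid — quorum requirement not satisfied.

Notice: 14 days given; 14 required. Satisfied.
Quorum: 50% of 807 = 403.50, rounded up to 404; 402 present. Not satisfied.
Vote: requires three-fifths of the votes cast (402 − 41 abstaining = 361); 3/5 of 361 = 216.60, rounded up to 217, so 217 needed; 217 in favor. Satisfied.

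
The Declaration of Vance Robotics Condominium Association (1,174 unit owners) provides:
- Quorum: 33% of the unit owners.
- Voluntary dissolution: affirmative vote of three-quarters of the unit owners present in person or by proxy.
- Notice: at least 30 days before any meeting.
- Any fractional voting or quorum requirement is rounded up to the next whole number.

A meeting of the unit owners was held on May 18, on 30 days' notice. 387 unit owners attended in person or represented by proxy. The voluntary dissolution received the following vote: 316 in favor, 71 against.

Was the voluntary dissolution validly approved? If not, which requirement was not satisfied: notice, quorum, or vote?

Invalid — quorum requirement not satisfied.

Notice: 30 days given; 30 required. Satisfied.
Quorum: 33% of 1,174 = 387.42, rounded up to 388; 387 present. Not satisfied.
Vote: requires three-fourths of those present (387); 3/4 of 387 = 290.25, rounded up to 291, so 291 needed; 316 in favor. Satisfied.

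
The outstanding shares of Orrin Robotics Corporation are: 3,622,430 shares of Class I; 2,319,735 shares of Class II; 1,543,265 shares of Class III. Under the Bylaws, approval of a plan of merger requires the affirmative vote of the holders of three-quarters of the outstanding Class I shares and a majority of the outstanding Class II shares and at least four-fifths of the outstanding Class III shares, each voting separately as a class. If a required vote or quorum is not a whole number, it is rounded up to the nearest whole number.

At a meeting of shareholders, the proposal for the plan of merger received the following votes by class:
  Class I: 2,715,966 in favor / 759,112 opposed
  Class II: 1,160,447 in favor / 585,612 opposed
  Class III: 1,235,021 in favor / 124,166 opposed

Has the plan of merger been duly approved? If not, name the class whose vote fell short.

Not approved — the Class I shares did not give the required vote.

Class I: 3/4 of 3622430 = 2716822.50, rounded up to 2716823; 2,716,823 required, 2,715,966 in favor — not approved.
Class II: a majority of 2319735 is 1159868; 1,159,868 required, 1,160,447 in favor — approved.
Class III: 4/5 of 1543265 = 1234612; 1,234,612 required, 1,235,021 in favor — approved.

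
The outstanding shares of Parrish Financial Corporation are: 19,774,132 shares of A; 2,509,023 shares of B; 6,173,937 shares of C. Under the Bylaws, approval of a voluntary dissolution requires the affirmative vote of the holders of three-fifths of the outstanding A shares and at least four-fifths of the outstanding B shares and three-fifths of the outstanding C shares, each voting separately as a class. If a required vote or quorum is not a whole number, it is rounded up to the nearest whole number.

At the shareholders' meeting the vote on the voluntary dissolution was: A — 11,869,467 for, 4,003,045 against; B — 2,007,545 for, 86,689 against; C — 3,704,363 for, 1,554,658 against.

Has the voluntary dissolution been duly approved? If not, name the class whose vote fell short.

A: 3/5 of 19774132 = 11864479.20, rounded up to 11864480; 11,864,480 required, 11,869,467 in favor — approved.
B: 4/5 of 2509023 = 2007218.40, rounded up to 2007219; 2,007,219 required, 2,007,545 in favor — approved.
C: 3/5 of 6173937 = 3704362.20, rounded up to 3704363; 3,704,363 required, 3,704,363 in favor — approved.

Approved — every class gave the required vote.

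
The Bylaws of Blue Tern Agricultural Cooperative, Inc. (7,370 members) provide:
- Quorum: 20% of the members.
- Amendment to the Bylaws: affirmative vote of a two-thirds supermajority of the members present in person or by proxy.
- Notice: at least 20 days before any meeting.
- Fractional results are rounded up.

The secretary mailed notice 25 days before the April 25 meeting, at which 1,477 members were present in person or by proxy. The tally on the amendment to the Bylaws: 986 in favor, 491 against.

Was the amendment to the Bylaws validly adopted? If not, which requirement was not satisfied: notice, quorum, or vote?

Valid — all requirements satisfied.

Notice: 25 days given; 20 required. Satisfied.
Quorum: 20% of 7,370 = 1,474; 1,477 present. Satisfied.
Vote: requires two-thirds of those present (1,477); 2/3 of 1477 = 984.67, rounded up to 985, so 985 needed; 986 in favor. Satisfied.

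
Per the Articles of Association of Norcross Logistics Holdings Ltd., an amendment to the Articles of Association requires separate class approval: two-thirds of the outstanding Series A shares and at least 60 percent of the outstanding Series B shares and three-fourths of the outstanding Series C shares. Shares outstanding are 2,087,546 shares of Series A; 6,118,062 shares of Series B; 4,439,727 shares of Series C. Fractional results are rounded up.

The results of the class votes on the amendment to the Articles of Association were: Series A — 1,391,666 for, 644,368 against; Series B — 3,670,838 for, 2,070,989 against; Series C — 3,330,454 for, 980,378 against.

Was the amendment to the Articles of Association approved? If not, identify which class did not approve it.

Not approved — the Series A shares did not give the required vote.

Series A: 2/3 of 2087546 = 1391697.33, rounded up to 1391698; 1,391,698 required, 1,391,666 in favor — not approved.
Series B: 3/5 of 6118062 = 3670837.20, rounded up to 3670838; 3,670,838 required, 3,670,838 in favor — approved.
Series C: 3/4 of 4439727 = 3329795.25, rounded up to 3329796; 3,329,796 required, 3,330,454 in favor — approved.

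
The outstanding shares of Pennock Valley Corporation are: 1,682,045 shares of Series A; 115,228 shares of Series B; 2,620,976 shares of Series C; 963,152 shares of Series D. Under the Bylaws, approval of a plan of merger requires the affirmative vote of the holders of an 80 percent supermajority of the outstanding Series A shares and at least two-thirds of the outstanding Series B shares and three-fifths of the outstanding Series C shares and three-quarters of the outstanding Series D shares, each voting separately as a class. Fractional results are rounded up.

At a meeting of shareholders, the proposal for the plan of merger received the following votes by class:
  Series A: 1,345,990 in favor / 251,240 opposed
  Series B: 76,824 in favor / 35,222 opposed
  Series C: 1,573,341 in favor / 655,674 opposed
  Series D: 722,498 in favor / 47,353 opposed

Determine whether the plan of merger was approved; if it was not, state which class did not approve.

Approved — every class gave the required vote.

Series A: 4/5 of 1682045 = 1345636; 1,345,636 required, 1,345,990 in favor — approved.
Series B: 2/3 of 115228 = 76818.67, rounded up to 76819; 76,819 required, 76,824 in favor — approved.
Series C: 3/5 of 2620976 = 1572585.60, rounded up to 1572586; 1,572,586 required, 1,573,341 in favor — approved.
Series D: 3/4 of 963152 = 722364; 722,364 required, 722,498 in favor — approved.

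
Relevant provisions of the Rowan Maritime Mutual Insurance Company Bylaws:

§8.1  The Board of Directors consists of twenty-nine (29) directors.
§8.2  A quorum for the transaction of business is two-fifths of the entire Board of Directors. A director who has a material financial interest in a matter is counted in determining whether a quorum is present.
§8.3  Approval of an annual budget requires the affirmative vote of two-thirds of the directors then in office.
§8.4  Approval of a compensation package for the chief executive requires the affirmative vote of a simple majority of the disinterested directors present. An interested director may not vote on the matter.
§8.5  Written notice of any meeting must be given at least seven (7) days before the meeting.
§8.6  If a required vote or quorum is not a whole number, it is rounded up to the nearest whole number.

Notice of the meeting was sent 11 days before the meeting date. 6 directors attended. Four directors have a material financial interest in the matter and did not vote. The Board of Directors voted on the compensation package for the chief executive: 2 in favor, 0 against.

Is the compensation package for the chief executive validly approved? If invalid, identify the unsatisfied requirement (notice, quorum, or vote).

Notice: 11 days given; 7 required (11 ≥ 7). Satisfied.
Quorum: 6 present (interested directors count toward quorum); quorum is 12. Not satisfied.
Vote: the compensation package for the chief executive requires a majority of the disinterested directors present (6 − 4 = 2). A majority of 2 is 2, so 2 affirmative votes are needed; 2 voted in favor. Satisfied. (Moot — without a quorum no business can be validly transacted.)

Invalid — quorum requirement not satisfied.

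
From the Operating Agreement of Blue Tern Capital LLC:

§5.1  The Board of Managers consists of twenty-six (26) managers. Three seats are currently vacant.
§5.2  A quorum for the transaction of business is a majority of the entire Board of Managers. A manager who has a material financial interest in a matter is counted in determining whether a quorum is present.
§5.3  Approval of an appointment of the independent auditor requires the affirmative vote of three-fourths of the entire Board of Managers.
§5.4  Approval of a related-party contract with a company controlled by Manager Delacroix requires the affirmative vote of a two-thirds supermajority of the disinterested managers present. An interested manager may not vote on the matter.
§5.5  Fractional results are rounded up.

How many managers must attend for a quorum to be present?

14

A majority of 26 is 14.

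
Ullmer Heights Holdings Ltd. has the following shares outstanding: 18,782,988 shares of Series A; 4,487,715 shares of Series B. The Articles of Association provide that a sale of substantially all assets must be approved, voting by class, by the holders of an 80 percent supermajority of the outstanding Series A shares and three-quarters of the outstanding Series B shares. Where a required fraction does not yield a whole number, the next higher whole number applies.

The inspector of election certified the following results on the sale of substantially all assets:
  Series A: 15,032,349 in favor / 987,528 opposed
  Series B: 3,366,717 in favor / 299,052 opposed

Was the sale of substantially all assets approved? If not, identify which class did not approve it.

Approved — every class gave the required vote.

Series A: 4/5 of 18782988 = 15026390.40, rounded up to 15026391; 15,026,391 required, 15,032,349 in favor — approved.
Series B: 3/4 of 4487715 = 3365786.25, rounded up to 3365787; 3,365,787 required, 3,366,717 in favor — approved.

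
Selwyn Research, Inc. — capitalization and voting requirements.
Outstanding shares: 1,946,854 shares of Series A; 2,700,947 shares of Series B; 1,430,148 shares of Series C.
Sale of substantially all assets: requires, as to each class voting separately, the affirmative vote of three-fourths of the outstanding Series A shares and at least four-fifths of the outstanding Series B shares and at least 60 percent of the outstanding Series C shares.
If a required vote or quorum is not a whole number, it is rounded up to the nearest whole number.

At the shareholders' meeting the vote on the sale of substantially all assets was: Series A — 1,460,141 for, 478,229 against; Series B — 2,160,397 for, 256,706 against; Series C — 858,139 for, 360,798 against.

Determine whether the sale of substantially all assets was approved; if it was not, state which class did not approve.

Not approved — the Series B shares did not give the required vote.

Series A: 3/4 of 1946854 = 1460140.50, rounded up to 1460141; 1,460,141 required, 1,460,141 in favor — approved.
Series B: 4/5 of 2700947 = 2160757.60, rounded up to 2160758; 2,160,758 required, 2,160,397 in favor — not approved.
Series C: 3/5 of 1430148 = 858088.80, rounded up to 858089; 858,089 required, 858,139 in favor — approved.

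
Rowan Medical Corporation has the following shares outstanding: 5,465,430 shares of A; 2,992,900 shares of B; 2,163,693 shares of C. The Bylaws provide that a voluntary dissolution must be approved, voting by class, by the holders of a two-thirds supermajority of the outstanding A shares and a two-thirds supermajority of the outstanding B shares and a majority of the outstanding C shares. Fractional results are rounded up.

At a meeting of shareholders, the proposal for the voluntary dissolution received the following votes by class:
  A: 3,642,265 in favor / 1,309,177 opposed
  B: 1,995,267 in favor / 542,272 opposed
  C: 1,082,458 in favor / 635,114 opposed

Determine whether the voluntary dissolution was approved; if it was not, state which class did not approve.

Not approved — the A shares did not give the required vote.

A: 2/3 of 5465430 = 3643620; 3,643,620 required, 3,642,265 in favor — not approved.
B: 2/3 of 2992900 = 1995266.67, rounded up to 1995267; 1,995,267 required, 1,995,267 in favor — approved.
C: a majority of 2163693 is 1081847; 1,081,847 required, 1,082,458 in favor — approved.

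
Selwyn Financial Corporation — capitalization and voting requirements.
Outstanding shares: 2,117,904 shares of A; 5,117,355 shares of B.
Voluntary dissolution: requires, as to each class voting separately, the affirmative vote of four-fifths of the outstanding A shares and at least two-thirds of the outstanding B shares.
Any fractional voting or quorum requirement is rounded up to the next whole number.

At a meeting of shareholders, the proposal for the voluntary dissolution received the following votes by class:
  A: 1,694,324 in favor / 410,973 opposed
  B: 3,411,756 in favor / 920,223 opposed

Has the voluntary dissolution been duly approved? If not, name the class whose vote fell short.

A: 4/5 of 2117904 = 1694323.20, rounded up to 1694324; 1,694,324 required, 1,694,324 in favor — approved.
B: 2/3 of 5117355 = 3411570; 3,411,570 required, 3,411,756 in favor — approved.

Approved — every class gave the required vote.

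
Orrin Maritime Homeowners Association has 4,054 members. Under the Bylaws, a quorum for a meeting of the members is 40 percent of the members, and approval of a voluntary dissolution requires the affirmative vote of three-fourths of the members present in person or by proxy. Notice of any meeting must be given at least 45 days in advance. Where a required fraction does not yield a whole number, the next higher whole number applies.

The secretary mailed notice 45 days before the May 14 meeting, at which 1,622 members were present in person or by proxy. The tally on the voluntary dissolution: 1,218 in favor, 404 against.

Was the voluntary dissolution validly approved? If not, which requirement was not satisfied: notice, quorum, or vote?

Valid — all requirements satisfied.

Notice: 45 days given; 45 required. Satisfied.
Quorum: 40% of 4,054 = 1,621.60, rounded up to 1,622; 1,622 present. Satisfied.
Vote: requires three-fourths of those present (1,622); 3/4 of 1622 = 1216.50, rounded up to 1217, so 1,217 needed; 1,218 in favor. Satisfied.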